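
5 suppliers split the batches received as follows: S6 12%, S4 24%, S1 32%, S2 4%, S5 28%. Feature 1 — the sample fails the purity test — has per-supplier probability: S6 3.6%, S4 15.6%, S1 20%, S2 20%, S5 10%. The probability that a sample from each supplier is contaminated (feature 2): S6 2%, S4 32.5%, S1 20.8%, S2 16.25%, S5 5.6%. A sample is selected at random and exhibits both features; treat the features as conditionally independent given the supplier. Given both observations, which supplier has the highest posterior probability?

Unnormalized posteriors (prior × likelihood):
  S6: 0.12 × 0.036 × 0.02 = 0.0000864
  S4: 0.24 × 0.156 × 0.325 = 0.012168
  S1: 0.32 × 0.2 × 0.208 = 0.013312
  S2: 0.04 × 0.2 × 0.1625 = 0.0013
  S5: 0.28 × 0.1 × 0.056 = 0.001568
Normalizing constant = 0.0284344.
Largest term belongs to S1, so S1 is most probable.

S1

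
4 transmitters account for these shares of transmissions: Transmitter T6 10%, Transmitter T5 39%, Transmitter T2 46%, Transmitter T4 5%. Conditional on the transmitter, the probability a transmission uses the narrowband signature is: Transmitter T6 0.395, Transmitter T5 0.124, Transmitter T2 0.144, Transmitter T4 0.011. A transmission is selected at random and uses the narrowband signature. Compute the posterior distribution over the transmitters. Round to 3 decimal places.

Transmitter T6 0.255, Transmitter T5 0.313, Transmitter T2 0.428, Transmitter T4 0.004

Compute prior × likelihood for every hypothesis:
  Transmitter T6: 0.1 × 0.395 = 0.0395
  Transmitter T5: 0.39 × 0.124 = 0.04836
  Transmitter T2: 0.46 × 0.144 = 0.06624
  Transmitter T4: 0.05 × 0.011 = 0.00055
Total = 0.15465.
P(Transmitter T6 | narrowband) = 0.0395/0.15465 ≈ 0.255
P(Transmitter T5 | narrowband) = 0.04836/0.15465 ≈ 0.313
P(Transmitter T2 | narrowband) = 0.06624/0.15465 ≈ 0.428
P(Transmitter T4 | narrowband) = 0.00055/0.15465 ≈ 0.004
(Check: 0.255+0.313+0.428+0.004 = 1.000.)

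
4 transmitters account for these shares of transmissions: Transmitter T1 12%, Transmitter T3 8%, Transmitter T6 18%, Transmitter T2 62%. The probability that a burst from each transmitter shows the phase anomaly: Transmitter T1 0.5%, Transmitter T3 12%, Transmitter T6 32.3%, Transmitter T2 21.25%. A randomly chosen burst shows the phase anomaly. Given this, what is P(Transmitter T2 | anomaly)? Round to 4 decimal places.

Prior × likelihood for each hypothesis:
  Transmitter T1: 0.12 × 0.005 = 0.0006
  Transmitter T3: 0.08 × 0.12 = 0.0096
  Transmitter T6: 0.18 × 0.323 = 0.05814
  Transmitter T2: 0.62 × 0.2125 = 0.13175
Normalizing constant = 0.20009.
P(Transmitter T2 | evidence) = 0.13175 / 0.20009 ≈ 0.6585.

0.6585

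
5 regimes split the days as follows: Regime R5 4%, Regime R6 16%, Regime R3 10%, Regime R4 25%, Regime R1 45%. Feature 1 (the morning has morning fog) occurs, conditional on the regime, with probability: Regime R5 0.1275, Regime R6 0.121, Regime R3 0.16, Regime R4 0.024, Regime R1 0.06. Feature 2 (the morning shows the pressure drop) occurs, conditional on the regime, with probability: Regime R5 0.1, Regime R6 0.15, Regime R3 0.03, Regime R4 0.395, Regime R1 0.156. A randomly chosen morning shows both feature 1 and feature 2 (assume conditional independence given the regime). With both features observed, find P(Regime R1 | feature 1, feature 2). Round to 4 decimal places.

0.4021

By Bayes' rule, posterior ∝ prior × likelihood:
  Regime R5: 0.04 × 0.1275 × 0.1 = 0.00051
  Regime R6: 0.16 × 0.121 × 0.15 = 0.002904
  Regime R3: 0.1 × 0.16 × 0.03 = 0.00048
  Regime R4: 0.25 × 0.024 × 0.395 = 0.00237
  Regime R1: 0.45 × 0.06 × 0.156 = 0.004212
Sum = 0.010476.
P(Regime R1 | evidence) = 0.004212 / 0.010476 ≈ 0.4021.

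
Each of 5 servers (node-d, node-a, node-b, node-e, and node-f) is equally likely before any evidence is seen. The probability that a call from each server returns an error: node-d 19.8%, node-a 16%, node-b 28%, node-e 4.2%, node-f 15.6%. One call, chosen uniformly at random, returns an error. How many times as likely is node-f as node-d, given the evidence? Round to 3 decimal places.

0.788

Since the prior is uniform, the posterior is proportional to the likelihood:
  node-d: 0.198
  node-a: 0.16
  node-b: 0.28
  node-e: 0.042
  node-f: 0.156
Normalizing constant = 0.836.
The ratio is 0.156 / 0.198 (the normalizer cancels) = 0.788.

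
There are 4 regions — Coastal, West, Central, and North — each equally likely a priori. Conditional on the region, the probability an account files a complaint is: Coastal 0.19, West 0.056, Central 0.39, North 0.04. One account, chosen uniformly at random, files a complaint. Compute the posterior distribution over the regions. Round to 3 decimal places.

Since the prior is uniform, the posterior is proportional to the likelihood:
  Coastal: 0.19
  West: 0.056
  Central: 0.39
  North: 0.04
Sum = 0.676.
P(Coastal | complaint) = 0.19/0.676 ≈ 0.281
P(West | complaint) = 0.056/0.676 ≈ 0.083
P(Central | complaint) = 0.39/0.676 ≈ 0.577
P(North | complaint) = 0.04/0.676 ≈ 0.059
(Check: 0.281+0.083+0.577+0.059 = 1.000.)

Coastal 0.281, West 0.083, Central 0.577, North 0.059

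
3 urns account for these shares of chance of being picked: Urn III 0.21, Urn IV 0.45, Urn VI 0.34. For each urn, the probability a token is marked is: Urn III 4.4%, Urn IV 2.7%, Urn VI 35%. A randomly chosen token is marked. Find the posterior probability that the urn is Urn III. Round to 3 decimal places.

0.066

Compute prior × likelihood for every hypothesis:
  Urn III: 0.21 × 0.044 = 0.00924
  Urn IV: 0.45 × 0.027 = 0.01215
  Urn VI: 0.34 × 0.35 = 0.119
Sum = 0.14039.
P(Urn III | evidence) = 0.00924 / 0.14039 ≈ 0.066.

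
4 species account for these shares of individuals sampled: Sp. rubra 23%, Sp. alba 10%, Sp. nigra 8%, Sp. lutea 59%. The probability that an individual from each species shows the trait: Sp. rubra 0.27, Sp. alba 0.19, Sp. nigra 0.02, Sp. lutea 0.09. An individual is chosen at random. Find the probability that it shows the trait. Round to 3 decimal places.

0.136

Unnormalized posteriors (prior × likelihood):
  Sp. rubra: 0.23 × 0.27 = 0.0621
  Sp. alba: 0.1 × 0.19 = 0.019
  Sp. nigra: 0.08 × 0.02 = 0.0016
  Sp. lutea: 0.59 × 0.09 = 0.0531
P(trait) = 0.0621 + 0.019 + 0.0016 + 0.0531 = 0.1358 → 0.136.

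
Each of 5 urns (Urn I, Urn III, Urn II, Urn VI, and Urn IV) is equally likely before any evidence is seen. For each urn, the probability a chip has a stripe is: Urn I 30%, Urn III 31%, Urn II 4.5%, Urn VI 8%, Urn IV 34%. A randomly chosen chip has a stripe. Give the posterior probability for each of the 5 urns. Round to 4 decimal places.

Urn I 0.2791, Urn III 0.2884, Urn II 0.0419, Urn VI 0.0744, Urn IV 0.3163

With a uniform prior (1/5 each), posterior ∝ likelihood:
  Urn I: 0.3
  Urn III: 0.31
  Urn II: 0.045
  Urn VI: 0.08
  Urn IV: 0.34
Sum = 1.075.
P(Urn I | striped) = 0.3/1.075 ≈ 0.2791
P(Urn III | striped) = 0.31/1.075 ≈ 0.2884
P(Urn II | striped) = 0.045/1.075 ≈ 0.0419
P(Urn VI | striped) = 0.08/1.075 ≈ 0.0744
P(Urn IV | striped) = 0.34/1.075 ≈ 0.3163
(Check: 0.2791+0.2884+0.0419+0.0744+0.3163 = 1.0001.)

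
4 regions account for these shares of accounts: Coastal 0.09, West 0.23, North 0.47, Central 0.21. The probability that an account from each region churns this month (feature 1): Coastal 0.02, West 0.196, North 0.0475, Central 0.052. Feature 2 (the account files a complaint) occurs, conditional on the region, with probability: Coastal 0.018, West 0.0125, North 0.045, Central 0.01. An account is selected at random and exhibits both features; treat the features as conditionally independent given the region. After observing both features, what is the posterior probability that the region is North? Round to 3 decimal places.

0.588

Compute prior × likelihood for every hypothesis:
  Coastal: 0.09 × 0.02 × 0.018 = 0.0000324
  West: 0.23 × 0.196 × 0.0125 = 0.0005635
  North: 0.47 × 0.0475 × 0.045 = 0.001004625
  Central: 0.21 × 0.052 × 0.01 = 0.0001092
Sum = 0.001709725.
P(North | evidence) = 0.001004625 / 0.001709725 ≈ 0.588.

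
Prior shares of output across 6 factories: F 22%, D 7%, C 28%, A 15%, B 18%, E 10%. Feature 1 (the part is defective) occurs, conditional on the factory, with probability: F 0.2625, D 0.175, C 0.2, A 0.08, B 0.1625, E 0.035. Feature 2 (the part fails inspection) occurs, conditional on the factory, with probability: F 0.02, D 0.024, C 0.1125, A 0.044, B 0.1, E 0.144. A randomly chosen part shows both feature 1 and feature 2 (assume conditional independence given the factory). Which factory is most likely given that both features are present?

C

Prior × likelihood for each hypothesis:
  F: 0.22 × 0.2625 × 0.02 = 0.001155
  D: 0.07 × 0.175 × 0.024 = 0.000294
  C: 0.28 × 0.2 × 0.1125 = 0.0063
  A: 0.15 × 0.08 × 0.044 = 0.000528
  B: 0.18 × 0.1625 × 0.1 = 0.002925
  E: 0.1 × 0.035 × 0.144 = 0.000504
Normalizing constant = 0.011706.
Largest term belongs to C, so C is most probable.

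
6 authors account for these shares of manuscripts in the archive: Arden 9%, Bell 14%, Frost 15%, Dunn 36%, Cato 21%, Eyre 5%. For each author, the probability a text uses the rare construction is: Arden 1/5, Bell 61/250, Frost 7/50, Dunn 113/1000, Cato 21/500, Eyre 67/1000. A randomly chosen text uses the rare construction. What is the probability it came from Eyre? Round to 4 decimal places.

0.0266

Prior × likelihood for each hypothesis:
  Arden: 0.09 × 0.2 = 0.018
  Bell: 0.14 × 0.244 = 0.03416
  Frost: 0.15 × 0.14 = 0.021
  Dunn: 0.36 × 0.113 = 0.04068
  Cato: 0.21 × 0.042 = 0.00882
  Eyre: 0.05 × 0.067 = 0.00335
Total = 0.12601.
P(Eyre | evidence) = 0.00335 / 0.12601 ≈ 0.0266.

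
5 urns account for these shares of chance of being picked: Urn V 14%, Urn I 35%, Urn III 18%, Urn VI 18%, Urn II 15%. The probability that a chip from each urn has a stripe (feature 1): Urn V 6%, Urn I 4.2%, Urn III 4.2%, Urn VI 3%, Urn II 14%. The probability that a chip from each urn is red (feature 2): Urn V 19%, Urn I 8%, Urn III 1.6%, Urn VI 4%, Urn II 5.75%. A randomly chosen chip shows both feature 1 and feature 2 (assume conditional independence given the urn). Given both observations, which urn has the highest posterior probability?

Urn V

Compute prior × likelihood for every hypothesis:
  Urn V: 0.14 × 0.06 × 0.19 = 0.001596
  Urn I: 0.35 × 0.042 × 0.08 = 0.001176
  Urn III: 0.18 × 0.042 × 0.016 = 0.00012096
  Urn VI: 0.18 × 0.03 × 0.04 = 0.000216
  Urn II: 0.15 × 0.14 × 0.0575 = 0.0012075
Sum = 0.00431646.
Largest term belongs to Urn V, so Urn V is most probable.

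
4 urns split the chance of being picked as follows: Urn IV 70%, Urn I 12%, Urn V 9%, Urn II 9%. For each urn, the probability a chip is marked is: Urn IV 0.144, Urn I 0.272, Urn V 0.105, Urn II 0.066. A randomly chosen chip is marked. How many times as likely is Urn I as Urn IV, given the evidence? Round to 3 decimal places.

Unnormalized posteriors (prior × likelihood):
  Urn IV: 0.7 × 0.144 = 0.1008
  Urn I: 0.12 × 0.272 = 0.03264
  Urn V: 0.09 × 0.105 = 0.00945
  Urn II: 0.09 × 0.066 = 0.00594
Normalizing constant = 0.14883.
The ratio is 0.03264 / 0.1008 (the normalizer cancels) = 0.324.

0.324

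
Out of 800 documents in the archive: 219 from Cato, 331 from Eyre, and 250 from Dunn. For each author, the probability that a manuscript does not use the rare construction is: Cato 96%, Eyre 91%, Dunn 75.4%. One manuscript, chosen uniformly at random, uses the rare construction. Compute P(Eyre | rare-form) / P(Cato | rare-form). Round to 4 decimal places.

Taking complements, P(rare-form | each) = Cato 0.04, Eyre 0.09, Dunn 0.246.
By Bayes' rule, posterior ∝ prior × likelihood:
  Cato: 0.27375 × 0.04 = 0.01095
  Eyre: 0.41375 × 0.09 = 0.0372375
  Dunn: 0.3125 × 0.246 = 0.076875
Total = 0.1250625.
The ratio is 0.0372375 / 0.01095 (the normalizer cancels) = 3.4007.

3.4007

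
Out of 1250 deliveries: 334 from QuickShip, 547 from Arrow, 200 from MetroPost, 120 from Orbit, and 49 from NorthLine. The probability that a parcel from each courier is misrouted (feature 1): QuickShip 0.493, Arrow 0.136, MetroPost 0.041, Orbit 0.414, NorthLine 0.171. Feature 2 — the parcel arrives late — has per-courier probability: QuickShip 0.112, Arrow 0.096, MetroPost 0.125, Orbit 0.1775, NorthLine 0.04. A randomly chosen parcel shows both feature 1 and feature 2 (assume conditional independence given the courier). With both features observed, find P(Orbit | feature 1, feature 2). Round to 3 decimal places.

0.247

By Bayes' rule, posterior ∝ prior × likelihood:
  QuickShip: 0.2672 × 0.493 × 0.112 = 0.0147537152
  Arrow: 0.4376 × 0.136 × 0.096 = 0.0057133056
  MetroPost: 0.16 × 0.041 × 0.125 = 0.00082
  Orbit: 0.096 × 0.414 × 0.1775 = 0.00705456
  NorthLine: 0.0392 × 0.171 × 0.04 = 0.000268128
Normalizing constant = 0.0286097088.
P(Orbit | evidence) = 0.00705456 / 0.0286097088 ≈ 0.247.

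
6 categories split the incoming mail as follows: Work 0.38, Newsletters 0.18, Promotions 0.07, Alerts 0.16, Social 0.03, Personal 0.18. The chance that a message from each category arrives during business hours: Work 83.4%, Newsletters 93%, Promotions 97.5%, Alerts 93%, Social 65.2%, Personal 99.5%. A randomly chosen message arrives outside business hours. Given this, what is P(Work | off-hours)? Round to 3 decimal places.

Taking complements, P(off-hours | each) = Work 0.166, Newsletters 0.07, Promotions 0.025, Alerts 0.07, Social 0.348, Personal 0.005.
By Bayes' rule, posterior ∝ prior × likelihood:
  Work: 0.38 × 0.166 = 0.06308
  Newsletters: 0.18 × 0.07 = 0.0126
  Promotions: 0.07 × 0.025 = 0.00175
  Alerts: 0.16 × 0.07 = 0.0112
  Social: 0.03 × 0.348 = 0.01044
  Personal: 0.18 × 0.005 = 0.0009
Sum = 0.09997.
P(Work | evidence) = 0.06308 / 0.09997 ≈ 0.631.

0.631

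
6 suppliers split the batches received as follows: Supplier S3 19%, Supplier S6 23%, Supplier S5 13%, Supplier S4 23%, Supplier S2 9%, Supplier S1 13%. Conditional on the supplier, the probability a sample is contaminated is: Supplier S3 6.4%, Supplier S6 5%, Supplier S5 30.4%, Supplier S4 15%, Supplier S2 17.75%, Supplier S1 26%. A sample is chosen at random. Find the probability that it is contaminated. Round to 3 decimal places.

0.147

By Bayes' rule, posterior ∝ prior × likelihood:
  Supplier S3: 0.19 × 0.064 = 0.01216
  Supplier S6: 0.23 × 0.05 = 0.0115
  Supplier S5: 0.13 × 0.304 = 0.03952
  Supplier S4: 0.23 × 0.15 = 0.0345
  Supplier S2: 0.09 × 0.1775 = 0.015975
  Supplier S1: 0.13 × 0.26 = 0.0338
P(contaminated) = 0.01216 + 0.0115 + 0.03952 + 0.0345 + 0.015975 + 0.0338 = 0.147455 → 0.147.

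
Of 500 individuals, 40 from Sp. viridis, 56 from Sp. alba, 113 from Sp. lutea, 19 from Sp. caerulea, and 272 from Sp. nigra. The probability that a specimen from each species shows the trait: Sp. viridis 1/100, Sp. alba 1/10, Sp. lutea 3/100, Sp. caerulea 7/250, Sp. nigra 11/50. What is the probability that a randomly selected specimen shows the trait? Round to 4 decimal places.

0.1395

By Bayes' rule, posterior ∝ prior × likelihood:
  Sp. viridis: 0.08 × 0.01 = 0.0008
  Sp. alba: 0.112 × 0.1 = 0.0112
  Sp. lutea: 0.226 × 0.03 = 0.00678
  Sp. caerulea: 0.038 × 0.028 = 0.001064
  Sp. nigra: 0.544 × 0.22 = 0.11968
P(trait) = 0.0008 + 0.0112 + 0.00678 + 0.001064 + 0.11968 = 0.139524 → 0.1395.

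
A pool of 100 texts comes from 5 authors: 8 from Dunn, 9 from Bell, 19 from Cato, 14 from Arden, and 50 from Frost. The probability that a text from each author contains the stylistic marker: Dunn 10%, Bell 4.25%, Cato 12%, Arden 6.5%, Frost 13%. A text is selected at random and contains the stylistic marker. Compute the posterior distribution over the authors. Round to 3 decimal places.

Unnormalized posteriors (prior × likelihood):
  Dunn: 0.08 × 0.1 = 0.008
  Bell: 0.09 × 0.0425 = 0.003825
  Cato: 0.19 × 0.12 = 0.0228
  Arden: 0.14 × 0.065 = 0.0091
  Frost: 0.5 × 0.13 = 0.065
Sum = 0.108725.
P(Dunn | marker) = 0.008/0.108725 ≈ 0.074
P(Bell | marker) = 0.003825/0.108725 ≈ 0.035
P(Cato | marker) = 0.0228/0.108725 ≈ 0.210
P(Arden | marker) = 0.0091/0.108725 ≈ 0.084
P(Frost | marker) = 0.065/0.108725 ≈ 0.598
(Check: 0.074+0.035+0.210+0.084+0.598 = 1.001.)

Dunn 0.074, Bell 0.035, Cato 0.210, Arden 0.084, Frost 0.598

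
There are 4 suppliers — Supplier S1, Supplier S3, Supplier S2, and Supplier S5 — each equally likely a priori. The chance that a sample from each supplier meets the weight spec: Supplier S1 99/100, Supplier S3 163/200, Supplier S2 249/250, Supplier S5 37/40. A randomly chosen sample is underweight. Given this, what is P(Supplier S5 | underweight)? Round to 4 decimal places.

0.2737

Taking complements, P(underweight | each) = Supplier S1 0.01, Supplier S3 0.185, Supplier S2 0.004, Supplier S5 0.075.
With a uniform prior (1/4 each), posterior ∝ likelihood:
  Supplier S1: 0.01
  Supplier S3: 0.185
  Supplier S2: 0.004
  Supplier S5: 0.075
Normalizing constant = 0.274.
P(Supplier S5 | evidence) = 0.075 / 0.274 ≈ 0.2737.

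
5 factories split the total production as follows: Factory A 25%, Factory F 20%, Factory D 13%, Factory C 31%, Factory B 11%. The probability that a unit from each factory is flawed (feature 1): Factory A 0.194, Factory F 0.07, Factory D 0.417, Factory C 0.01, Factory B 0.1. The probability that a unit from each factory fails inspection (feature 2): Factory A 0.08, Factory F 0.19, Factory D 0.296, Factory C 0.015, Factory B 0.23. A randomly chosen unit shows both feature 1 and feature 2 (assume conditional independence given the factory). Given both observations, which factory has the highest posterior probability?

Unnormalized posteriors (prior × likelihood):
  Factory A: 0.25 × 0.194 × 0.08 = 0.00388
  Factory F: 0.2 × 0.07 × 0.19 = 0.00266
  Factory D: 0.13 × 0.417 × 0.296 = 0.01604616
  Factory C: 0.31 × 0.01 × 0.015 = 0.0000465
  Factory B: 0.11 × 0.1 × 0.23 = 0.00253
Sum = 0.02516266.
Largest term belongs to Factory D, so Factory D is most probable.

Factory D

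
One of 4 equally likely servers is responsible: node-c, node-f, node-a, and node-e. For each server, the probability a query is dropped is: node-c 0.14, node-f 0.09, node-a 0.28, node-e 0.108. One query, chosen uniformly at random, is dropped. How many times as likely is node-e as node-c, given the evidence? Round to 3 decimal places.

Since the prior is uniform, the posterior is proportional to the likelihood:
  node-c: 0.14
  node-f: 0.09
  node-a: 0.28
  node-e: 0.108
Total = 0.618.
The ratio is 0.108 / 0.14 (the normalizer cancels) = 0.771.

0.771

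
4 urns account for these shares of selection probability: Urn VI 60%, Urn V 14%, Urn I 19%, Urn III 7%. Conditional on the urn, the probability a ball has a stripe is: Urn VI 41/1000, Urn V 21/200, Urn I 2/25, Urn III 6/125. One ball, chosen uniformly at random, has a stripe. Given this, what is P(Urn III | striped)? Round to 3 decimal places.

Compute prior × likelihood for every hypothesis:
  Urn VI: 0.6 × 0.041 = 0.0246
  Urn V: 0.14 × 0.105 = 0.0147
  Urn I: 0.19 × 0.08 = 0.0152
  Urn III: 0.07 × 0.048 = 0.00336
Normalizing constant = 0.05786.
P(Urn III | evidence) = 0.00336 / 0.05786 ≈ 0.058.

0.058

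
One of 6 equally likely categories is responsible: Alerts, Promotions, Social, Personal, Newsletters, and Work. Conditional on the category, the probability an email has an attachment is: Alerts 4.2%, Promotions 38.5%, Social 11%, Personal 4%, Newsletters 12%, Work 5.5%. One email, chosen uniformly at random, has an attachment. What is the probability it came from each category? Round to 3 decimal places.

Alerts 0.056, Promotions 0.512, Social 0.146, Personal 0.053, Newsletters 0.160, Work 0.073

With a uniform prior (1/6 each), posterior ∝ likelihood:
  Alerts: 0.042
  Promotions: 0.385
  Social: 0.11
  Personal: 0.04
  Newsletters: 0.12
  Work: 0.055
Sum = 0.752.
P(Alerts | attachment) = 0.042/0.752 ≈ 0.056
P(Promotions | attachment) = 0.385/0.752 ≈ 0.512
P(Social | attachment) = 0.11/0.752 ≈ 0.146
P(Personal | attachment) = 0.04/0.752 ≈ 0.053
P(Newsletters | attachment) = 0.12/0.752 ≈ 0.160
P(Work | attachment) = 0.055/0.752 ≈ 0.073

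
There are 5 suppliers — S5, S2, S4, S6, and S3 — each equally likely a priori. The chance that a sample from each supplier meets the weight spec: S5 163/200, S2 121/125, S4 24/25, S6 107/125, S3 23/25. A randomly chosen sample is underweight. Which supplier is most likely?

S5

Taking complements, P(underweight | each) = S5 0.185, S2 0.032, S4 0.04, S6 0.144, S3 0.08.
Since the prior is uniform, the posterior is proportional to the likelihood:
  S5: 0.185
  S2: 0.032
  S4: 0.04
  S6: 0.144
  S3: 0.08
Normalizing constant = 0.481.
Largest term belongs to S5, so S5 is most probable.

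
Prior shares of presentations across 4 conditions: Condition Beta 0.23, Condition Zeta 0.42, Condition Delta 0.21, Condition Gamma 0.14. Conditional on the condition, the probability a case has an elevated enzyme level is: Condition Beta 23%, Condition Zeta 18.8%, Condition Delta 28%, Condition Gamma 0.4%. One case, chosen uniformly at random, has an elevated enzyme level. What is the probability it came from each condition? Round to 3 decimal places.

Prior × likelihood for each hypothesis:
  Condition Beta: 0.23 × 0.23 = 0.0529
  Condition Zeta: 0.42 × 0.188 = 0.07896
  Condition Delta: 0.21 × 0.28 = 0.0588
  Condition Gamma: 0.14 × 0.004 = 0.00056
Sum = 0.19122.
P(Condition Beta | elevated) = 0.0529/0.19122 ≈ 0.277
P(Condition Zeta | elevated) = 0.07896/0.19122 ≈ 0.413
P(Condition Delta | elevated) = 0.0588/0.19122 ≈ 0.307
P(Condition Gamma | elevated) = 0.00056/0.19122 ≈ 0.003

Condition Beta 0.277, Condition Zeta 0.413, Condition Delta 0.307, Condition Gamma 0.003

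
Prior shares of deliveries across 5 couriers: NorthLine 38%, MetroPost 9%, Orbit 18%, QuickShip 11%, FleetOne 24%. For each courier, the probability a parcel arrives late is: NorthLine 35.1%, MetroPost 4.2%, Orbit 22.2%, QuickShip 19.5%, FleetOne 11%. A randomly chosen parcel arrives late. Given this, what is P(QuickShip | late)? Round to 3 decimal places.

0.095

Unnormalized posteriors (prior × likelihood):
  NorthLine: 0.38 × 0.351 = 0.13338
  MetroPost: 0.09 × 0.042 = 0.00378
  Orbit: 0.18 × 0.222 = 0.03996
  QuickShip: 0.11 × 0.195 = 0.02145
  FleetOne: 0.24 × 0.11 = 0.0264
Normalizing constant = 0.22497.
P(QuickShip | evidence) = 0.02145 / 0.22497 ≈ 0.095.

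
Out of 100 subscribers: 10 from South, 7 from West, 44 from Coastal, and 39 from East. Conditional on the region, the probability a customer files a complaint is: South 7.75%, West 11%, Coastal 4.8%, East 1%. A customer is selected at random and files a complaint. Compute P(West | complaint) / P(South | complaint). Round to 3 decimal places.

0.994

Prior × likelihood for each hypothesis:
  South: 0.1 × 0.0775 = 0.00775
  West: 0.07 × 0.11 = 0.0077
  Coastal: 0.44 × 0.048 = 0.02112
  East: 0.39 × 0.01 = 0.0039
Total = 0.04047.
The ratio is 0.0077 / 0.00775 (the normalizer cancels) = 0.994.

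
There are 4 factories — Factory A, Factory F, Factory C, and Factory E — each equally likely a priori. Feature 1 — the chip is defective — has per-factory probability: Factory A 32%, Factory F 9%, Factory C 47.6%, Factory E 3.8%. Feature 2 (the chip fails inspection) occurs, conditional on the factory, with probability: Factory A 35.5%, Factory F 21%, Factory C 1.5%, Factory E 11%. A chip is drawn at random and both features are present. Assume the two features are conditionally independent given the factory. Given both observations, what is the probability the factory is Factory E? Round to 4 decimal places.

Since the prior is uniform, the posterior is proportional to the likelihood:
  Factory A: 0.32 × 0.355 = 0.1136
  Factory F: 0.09 × 0.21 = 0.0189
  Factory C: 0.476 × 0.015 = 0.00714
  Factory E: 0.038 × 0.11 = 0.00418
Sum = 0.14382.
P(Factory E | evidence) = 0.00418 / 0.14382 ≈ 0.0291.

0.0291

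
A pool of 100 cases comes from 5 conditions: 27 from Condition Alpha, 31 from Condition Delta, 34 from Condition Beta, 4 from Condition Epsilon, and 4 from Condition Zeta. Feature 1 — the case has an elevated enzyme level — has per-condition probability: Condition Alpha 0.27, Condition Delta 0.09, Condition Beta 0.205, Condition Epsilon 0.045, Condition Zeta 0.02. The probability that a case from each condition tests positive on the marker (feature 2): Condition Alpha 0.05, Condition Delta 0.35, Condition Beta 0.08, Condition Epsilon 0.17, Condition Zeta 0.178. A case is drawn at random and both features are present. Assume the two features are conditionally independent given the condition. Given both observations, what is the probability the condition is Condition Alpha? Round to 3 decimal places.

Compute prior × likelihood for every hypothesis:
  Condition Alpha: 0.27 × 0.27 × 0.05 = 0.003645
  Condition Delta: 0.31 × 0.09 × 0.35 = 0.009765
  Condition Beta: 0.34 × 0.205 × 0.08 = 0.005576
  Condition Epsilon: 0.04 × 0.045 × 0.17 = 0.000306
  Condition Zeta: 0.04 × 0.02 × 0.178 = 0.0001424
Normalizing constant = 0.0194344.
P(Condition Alpha | evidence) = 0.003645 / 0.0194344 ≈ 0.188.

0.188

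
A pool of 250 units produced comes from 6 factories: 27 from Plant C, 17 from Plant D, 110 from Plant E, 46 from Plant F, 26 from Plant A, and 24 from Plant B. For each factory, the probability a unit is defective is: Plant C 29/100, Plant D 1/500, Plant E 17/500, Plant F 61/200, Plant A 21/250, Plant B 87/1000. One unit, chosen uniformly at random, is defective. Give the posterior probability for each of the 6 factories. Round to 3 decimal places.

Plant C 0.262, Plant D 0.001, Plant E 0.125, Plant F 0.469, Plant A 0.073, Plant B 0.070

By Bayes' rule, posterior ∝ prior × likelihood:
  Plant C: 0.108 × 0.29 = 0.03132
  Plant D: 0.068 × 0.002 = 0.000136
  Plant E: 0.44 × 0.034 = 0.01496
  Plant F: 0.184 × 0.305 = 0.05612
  Plant A: 0.104 × 0.084 = 0.008736
  Plant B: 0.096 × 0.087 = 0.008352
Total = 0.119624.
P(Plant C | defective) = 0.03132/0.119624 ≈ 0.262
P(Plant D | defective) = 0.000136/0.119624 ≈ 0.001
P(Plant E | defective) = 0.01496/0.119624 ≈ 0.125
P(Plant F | defective) = 0.05612/0.119624 ≈ 0.469
P(Plant A | defective) = 0.008736/0.119624 ≈ 0.073
P(Plant B | defective) = 0.008352/0.119624 ≈ 0.070
(Check: 0.262+0.001+0.125+0.469+0.073+0.070 = 1.000.)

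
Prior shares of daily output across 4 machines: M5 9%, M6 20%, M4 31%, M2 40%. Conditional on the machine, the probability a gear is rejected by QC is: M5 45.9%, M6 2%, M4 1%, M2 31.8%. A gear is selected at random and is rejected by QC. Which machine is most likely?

Compute prior × likelihood for every hypothesis:
  M5: 0.09 × 0.459 = 0.04131
  M6: 0.2 × 0.02 = 0.004
  M4: 0.31 × 0.01 = 0.0031
  M2: 0.4 × 0.318 = 0.1272
Sum = 0.17561.
Largest term belongs to M2, so M2 is most probable.

M2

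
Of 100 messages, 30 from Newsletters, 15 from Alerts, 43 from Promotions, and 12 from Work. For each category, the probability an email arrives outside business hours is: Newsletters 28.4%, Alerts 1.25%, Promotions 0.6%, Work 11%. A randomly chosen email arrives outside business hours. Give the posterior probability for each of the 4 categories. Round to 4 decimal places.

By Bayes' rule, posterior ∝ prior × likelihood:
  Newsletters: 0.3 × 0.284 = 0.0852
  Alerts: 0.15 × 0.0125 = 0.001875
  Promotions: 0.43 × 0.006 = 0.00258
  Work: 0.12 × 0.11 = 0.0132
Total = 0.102855.
P(Newsletters | off-hours) = 0.0852/0.102855 ≈ 0.8284
P(Alerts | off-hours) = 0.001875/0.102855 ≈ 0.0182
P(Promotions | off-hours) = 0.00258/0.102855 ≈ 0.0251
P(Work | off-hours) = 0.0132/0.102855 ≈ 0.1283

Newsletters 0.8284, Alerts 0.0182, Promotions 0.0251, Work 0.1283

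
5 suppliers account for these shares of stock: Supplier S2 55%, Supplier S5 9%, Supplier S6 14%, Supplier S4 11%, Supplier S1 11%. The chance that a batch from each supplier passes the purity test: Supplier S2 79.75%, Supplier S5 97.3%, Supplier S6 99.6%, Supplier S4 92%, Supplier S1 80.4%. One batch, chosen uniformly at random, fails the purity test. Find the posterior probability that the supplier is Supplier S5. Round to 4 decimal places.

Taking complements, P(off-spec | each) = Supplier S2 0.2025, Supplier S5 0.027, Supplier S6 0.004, Supplier S4 0.08, Supplier S1 0.196.
By Bayes' rule, posterior ∝ prior × likelihood:
  Supplier S2: 0.55 × 0.2025 = 0.111375
  Supplier S5: 0.09 × 0.027 = 0.00243
  Supplier S6: 0.14 × 0.004 = 0.00056
  Supplier S4: 0.11 × 0.08 = 0.0088
  Supplier S1: 0.11 × 0.196 = 0.02156
Sum = 0.144725.
P(Supplier S5 | evidence) = 0.00243 / 0.144725 ≈ 0.0168.

0.0168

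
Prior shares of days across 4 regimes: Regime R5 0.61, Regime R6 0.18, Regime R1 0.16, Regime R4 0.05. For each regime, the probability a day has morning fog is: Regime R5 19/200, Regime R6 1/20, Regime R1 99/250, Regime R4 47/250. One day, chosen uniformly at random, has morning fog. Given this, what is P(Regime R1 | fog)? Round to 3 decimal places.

Unnormalized posteriors (prior × likelihood):
  Regime R5: 0.61 × 0.095 = 0.05795
  Regime R6: 0.18 × 0.05 = 0.009
  Regime R1: 0.16 × 0.396 = 0.06336
  Regime R4: 0.05 × 0.188 = 0.0094
Total = 0.13971.
P(Regime R1 | evidence) = 0.06336 / 0.13971 ≈ 0.454.

0.454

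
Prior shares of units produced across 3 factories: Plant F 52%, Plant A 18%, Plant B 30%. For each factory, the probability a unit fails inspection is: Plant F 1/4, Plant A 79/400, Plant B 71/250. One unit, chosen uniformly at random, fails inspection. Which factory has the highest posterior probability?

Unnormalized posteriors (prior × likelihood):
  Plant F: 0.52 × 0.25 = 0.13
  Plant A: 0.18 × 0.1975 = 0.03555
  Plant B: 0.3 × 0.284 = 0.0852
Normalizing constant = 0.25075.
Largest term belongs to Plant F, so Plant F is most probable.

Plant F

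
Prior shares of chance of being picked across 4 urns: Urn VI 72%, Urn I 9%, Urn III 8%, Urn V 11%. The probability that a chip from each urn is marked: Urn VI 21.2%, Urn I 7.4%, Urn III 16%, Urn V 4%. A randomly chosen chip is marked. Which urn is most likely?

Compute prior × likelihood for every hypothesis:
  Urn VI: 0.72 × 0.212 = 0.15264
  Urn I: 0.09 × 0.074 = 0.00666
  Urn III: 0.08 × 0.16 = 0.0128
  Urn V: 0.11 × 0.04 = 0.0044
Normalizing constant = 0.1765.
Largest term belongs to Urn VI, so Urn VI is most probable.

Urn VI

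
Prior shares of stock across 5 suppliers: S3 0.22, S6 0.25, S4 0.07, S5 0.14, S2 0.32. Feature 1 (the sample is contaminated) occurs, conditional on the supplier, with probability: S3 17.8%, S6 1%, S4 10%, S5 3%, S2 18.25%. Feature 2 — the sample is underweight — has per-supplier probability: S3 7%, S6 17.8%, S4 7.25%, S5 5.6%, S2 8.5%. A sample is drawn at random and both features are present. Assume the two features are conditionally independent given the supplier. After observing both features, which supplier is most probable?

By Bayes' rule, posterior ∝ prior × likelihood:
  S3: 0.22 × 0.178 × 0.07 = 0.0027412
  S6: 0.25 × 0.01 × 0.178 = 0.000445
  S4: 0.07 × 0.1 × 0.0725 = 0.0005075
  S5: 0.14 × 0.03 × 0.056 = 0.0002352
  S2: 0.32 × 0.1825 × 0.085 = 0.004964
Normalizing constant = 0.0088929.
Largest term belongs to S2, so S2 is most probable.

S2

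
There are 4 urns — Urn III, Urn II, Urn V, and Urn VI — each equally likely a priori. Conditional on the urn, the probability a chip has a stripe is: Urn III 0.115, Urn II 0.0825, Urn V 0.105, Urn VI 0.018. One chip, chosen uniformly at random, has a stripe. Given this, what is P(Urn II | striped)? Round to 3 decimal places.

With a uniform prior (1/4 each), posterior ∝ likelihood:
  Urn III: 0.115
  Urn II: 0.0825
  Urn V: 0.105
  Urn VI: 0.018
Total = 0.3205.
P(Urn II | evidence) = 0.0825 / 0.3205 ≈ 0.257.

0.257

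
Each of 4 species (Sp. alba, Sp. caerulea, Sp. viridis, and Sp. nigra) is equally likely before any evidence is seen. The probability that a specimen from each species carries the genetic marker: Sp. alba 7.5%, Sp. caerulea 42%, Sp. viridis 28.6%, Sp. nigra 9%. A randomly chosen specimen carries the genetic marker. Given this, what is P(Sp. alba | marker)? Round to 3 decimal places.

Since the prior is uniform, the posterior is proportional to the likelihood:
  Sp. alba: 0.075
  Sp. caerulea: 0.42
  Sp. viridis: 0.286
  Sp. nigra: 0.09
Normalizing constant = 0.871.
P(Sp. alba | evidence) = 0.075 / 0.871 ≈ 0.086.

0.086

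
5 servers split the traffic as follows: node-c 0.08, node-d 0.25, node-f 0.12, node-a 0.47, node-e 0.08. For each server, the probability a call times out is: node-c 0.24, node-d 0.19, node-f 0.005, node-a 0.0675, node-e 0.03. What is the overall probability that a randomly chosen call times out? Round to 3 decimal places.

0.101

Compute prior × likelihood for every hypothesis:
  node-c: 0.08 × 0.24 = 0.0192
  node-d: 0.25 × 0.19 = 0.0475
  node-f: 0.12 × 0.005 = 0.0006
  node-a: 0.47 × 0.0675 = 0.031725
  node-e: 0.08 × 0.03 = 0.0024
P(timeout) = 0.0192 + 0.0475 + 0.0006 + 0.031725 + 0.0024 = 0.101425 → 0.101.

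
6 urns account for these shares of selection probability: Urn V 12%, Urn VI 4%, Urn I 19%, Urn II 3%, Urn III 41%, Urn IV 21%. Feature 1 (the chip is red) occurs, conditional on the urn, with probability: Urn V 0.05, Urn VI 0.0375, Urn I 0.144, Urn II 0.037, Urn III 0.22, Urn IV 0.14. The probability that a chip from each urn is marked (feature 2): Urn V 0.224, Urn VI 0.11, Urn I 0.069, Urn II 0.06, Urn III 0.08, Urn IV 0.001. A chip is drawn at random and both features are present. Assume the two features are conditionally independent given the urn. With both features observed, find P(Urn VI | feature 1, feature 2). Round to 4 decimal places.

0.0154

Unnormalized posteriors (prior × likelihood):
  Urn V: 0.12 × 0.05 × 0.224 = 0.001344
  Urn VI: 0.04 × 0.0375 × 0.11 = 0.000165
  Urn I: 0.19 × 0.144 × 0.069 = 0.00188784
  Urn II: 0.03 × 0.037 × 0.06 = 0.0000666
  Urn III: 0.41 × 0.22 × 0.08 = 0.007216
  Urn IV: 0.21 × 0.14 × 0.001 = 0.0000294
Normalizing constant = 0.01070884.
P(Urn VI | evidence) = 0.000165 / 0.01070884 ≈ 0.0154.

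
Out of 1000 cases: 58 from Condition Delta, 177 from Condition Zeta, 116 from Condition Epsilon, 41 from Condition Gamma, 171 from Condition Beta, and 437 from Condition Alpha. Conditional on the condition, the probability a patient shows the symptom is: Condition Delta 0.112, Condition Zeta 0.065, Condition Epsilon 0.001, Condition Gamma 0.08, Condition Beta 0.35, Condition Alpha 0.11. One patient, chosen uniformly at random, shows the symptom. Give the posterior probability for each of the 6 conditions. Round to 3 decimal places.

Condition Delta 0.050, Condition Zeta 0.089, Condition Epsilon 0.001, Condition Gamma 0.025, Condition Beta 0.463, Condition Alpha 0.372

By Bayes' rule, posterior ∝ prior × likelihood:
  Condition Delta: 0.058 × 0.112 = 0.006496
  Condition Zeta: 0.177 × 0.065 = 0.011505
  Condition Epsilon: 0.116 × 0.001 = 0.000116
  Condition Gamma: 0.041 × 0.08 = 0.00328
  Condition Beta: 0.171 × 0.35 = 0.05985
  Condition Alpha: 0.437 × 0.11 = 0.04807
Total = 0.129317.
P(Condition Delta | symptomatic) = 0.006496/0.129317 ≈ 0.050
P(Condition Zeta | symptomatic) = 0.011505/0.129317 ≈ 0.089
P(Condition Epsilon | symptomatic) = 0.000116/0.129317 ≈ 0.001
P(Condition Gamma | symptomatic) = 0.00328/0.129317 ≈ 0.025
P(Condition Beta | symptomatic) = 0.05985/0.129317 ≈ 0.463
P(Condition Alpha | symptomatic) = 0.04807/0.129317 ≈ 0.372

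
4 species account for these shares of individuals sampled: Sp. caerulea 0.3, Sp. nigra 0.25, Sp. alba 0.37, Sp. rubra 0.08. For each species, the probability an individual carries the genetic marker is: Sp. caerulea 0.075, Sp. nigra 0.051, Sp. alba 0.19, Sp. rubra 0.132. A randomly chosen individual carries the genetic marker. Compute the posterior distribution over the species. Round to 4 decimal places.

Sp. caerulea 0.1938, Sp. nigra 0.1098, Sp. alba 0.6055, Sp. rubra 0.0909

Prior × likelihood for each hypothesis:
  Sp. caerulea: 0.3 × 0.075 = 0.0225
  Sp. nigra: 0.25 × 0.051 = 0.01275
  Sp. alba: 0.37 × 0.19 = 0.0703
  Sp. rubra: 0.08 × 0.132 = 0.01056
Sum = 0.11611.
P(Sp. caerulea | marker) = 0.0225/0.11611 ≈ 0.1938
P(Sp. nigra | marker) = 0.01275/0.11611 ≈ 0.1098
P(Sp. alba | marker) = 0.0703/0.11611 ≈ 0.6055
P(Sp. rubra | marker) = 0.01056/0.11611 ≈ 0.0909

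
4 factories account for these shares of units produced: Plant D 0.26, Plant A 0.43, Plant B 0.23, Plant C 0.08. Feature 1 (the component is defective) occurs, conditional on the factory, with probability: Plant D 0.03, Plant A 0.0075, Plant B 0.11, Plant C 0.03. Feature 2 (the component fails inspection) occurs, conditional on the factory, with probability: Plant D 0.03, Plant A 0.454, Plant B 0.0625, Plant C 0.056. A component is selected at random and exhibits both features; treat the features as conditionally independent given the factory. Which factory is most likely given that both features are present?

Plant B

By Bayes' rule, posterior ∝ prior × likelihood:
  Plant D: 0.26 × 0.03 × 0.03 = 0.000234
  Plant A: 0.43 × 0.0075 × 0.454 = 0.00146415
  Plant B: 0.23 × 0.11 × 0.0625 = 0.00158125
  Plant C: 0.08 × 0.03 × 0.056 = 0.0001344
Normalizing constant = 0.0034138.
Largest term belongs to Plant B, so Plant B is most probable.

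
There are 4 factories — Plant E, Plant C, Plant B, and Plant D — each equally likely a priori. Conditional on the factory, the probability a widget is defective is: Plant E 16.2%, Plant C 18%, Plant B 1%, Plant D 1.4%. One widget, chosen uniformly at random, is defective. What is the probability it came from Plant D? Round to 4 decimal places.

Since the prior is uniform, the posterior is proportional to the likelihood:
  Plant E: 0.162
  Plant C: 0.18
  Plant B: 0.01
  Plant D: 0.014
Normalizing constant = 0.366.
P(Plant D | evidence) = 0.014 / 0.366 ≈ 0.0383.

0.0383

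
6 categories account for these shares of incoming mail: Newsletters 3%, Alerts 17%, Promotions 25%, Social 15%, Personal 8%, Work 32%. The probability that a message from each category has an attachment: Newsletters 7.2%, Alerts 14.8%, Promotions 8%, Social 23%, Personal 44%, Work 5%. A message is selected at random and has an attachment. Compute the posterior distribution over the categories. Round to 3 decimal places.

Newsletters 0.016, Alerts 0.189, Promotions 0.150, Social 0.259, Personal 0.265, Work 0.120

Compute prior × likelihood for every hypothesis:
  Newsletters: 0.03 × 0.072 = 0.00216
  Alerts: 0.17 × 0.148 = 0.02516
  Promotions: 0.25 × 0.08 = 0.02
  Social: 0.15 × 0.23 = 0.0345
  Personal: 0.08 × 0.44 = 0.0352
  Work: 0.32 × 0.05 = 0.016
Sum = 0.13302.
P(Newsletters | attachment) = 0.00216/0.13302 ≈ 0.016
P(Alerts | attachment) = 0.02516/0.13302 ≈ 0.189
P(Promotions | attachment) = 0.02/0.13302 ≈ 0.150
P(Social | attachment) = 0.0345/0.13302 ≈ 0.259
P(Personal | attachment) = 0.0352/0.13302 ≈ 0.265
P(Work | attachment) = 0.016/0.13302 ≈ 0.120
(Check: 0.016+0.189+0.150+0.259+0.265+0.120 = 0.999.)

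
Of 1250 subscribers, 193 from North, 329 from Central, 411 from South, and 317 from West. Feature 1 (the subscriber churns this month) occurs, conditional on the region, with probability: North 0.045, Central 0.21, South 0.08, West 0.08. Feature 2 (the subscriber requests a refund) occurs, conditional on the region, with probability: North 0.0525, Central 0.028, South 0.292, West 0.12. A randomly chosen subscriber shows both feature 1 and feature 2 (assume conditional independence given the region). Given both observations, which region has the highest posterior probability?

Compute prior × likelihood for every hypothesis:
  North: 0.1544 × 0.045 × 0.0525 = 0.00036477
  Central: 0.2632 × 0.21 × 0.028 = 0.001547616
  South: 0.3288 × 0.08 × 0.292 = 0.007680768
  West: 0.2536 × 0.08 × 0.12 = 0.00243456
Sum = 0.012027714.
Largest term belongs to South, so South is most probable.

South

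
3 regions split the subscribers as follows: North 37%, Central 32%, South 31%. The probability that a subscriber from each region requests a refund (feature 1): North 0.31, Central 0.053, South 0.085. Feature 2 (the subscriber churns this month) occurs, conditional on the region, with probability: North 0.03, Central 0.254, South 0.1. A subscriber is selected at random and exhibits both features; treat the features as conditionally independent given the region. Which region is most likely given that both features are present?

Compute prior × likelihood for every hypothesis:
  North: 0.37 × 0.31 × 0.03 = 0.003441
  Central: 0.32 × 0.053 × 0.254 = 0.00430784
  South: 0.31 × 0.085 × 0.1 = 0.002635
Normalizing constant = 0.01038384.
Largest term belongs to Central, so Central is most probable.

Central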